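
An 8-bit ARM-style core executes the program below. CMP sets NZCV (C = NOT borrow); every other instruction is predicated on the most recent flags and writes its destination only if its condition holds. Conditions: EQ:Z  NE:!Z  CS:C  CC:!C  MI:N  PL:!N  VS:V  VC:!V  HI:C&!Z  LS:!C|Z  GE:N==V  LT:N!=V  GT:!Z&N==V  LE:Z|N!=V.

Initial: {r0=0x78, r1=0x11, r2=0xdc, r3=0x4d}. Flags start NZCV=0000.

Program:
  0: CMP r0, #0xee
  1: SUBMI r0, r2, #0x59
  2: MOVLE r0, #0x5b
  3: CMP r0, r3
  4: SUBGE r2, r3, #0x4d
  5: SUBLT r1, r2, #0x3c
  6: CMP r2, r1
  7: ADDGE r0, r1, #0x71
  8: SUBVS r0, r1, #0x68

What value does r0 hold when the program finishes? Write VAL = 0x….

[0] flags=1001 → (cmp)
[1] flags=1001 MI?T → r0=0x83
[2] flags=1001 LE?F → skip
[3] flags=0011 → (cmp)
[4] flags=0011 GE?F → skip
[5] flags=0011 LT?T → r1=0xa0
[6] flags=0010 → (cmp)
[7] flags=0010 GE?T → r0=0x11
[8] flags=0010 VS?F → skip

VAL = 0x11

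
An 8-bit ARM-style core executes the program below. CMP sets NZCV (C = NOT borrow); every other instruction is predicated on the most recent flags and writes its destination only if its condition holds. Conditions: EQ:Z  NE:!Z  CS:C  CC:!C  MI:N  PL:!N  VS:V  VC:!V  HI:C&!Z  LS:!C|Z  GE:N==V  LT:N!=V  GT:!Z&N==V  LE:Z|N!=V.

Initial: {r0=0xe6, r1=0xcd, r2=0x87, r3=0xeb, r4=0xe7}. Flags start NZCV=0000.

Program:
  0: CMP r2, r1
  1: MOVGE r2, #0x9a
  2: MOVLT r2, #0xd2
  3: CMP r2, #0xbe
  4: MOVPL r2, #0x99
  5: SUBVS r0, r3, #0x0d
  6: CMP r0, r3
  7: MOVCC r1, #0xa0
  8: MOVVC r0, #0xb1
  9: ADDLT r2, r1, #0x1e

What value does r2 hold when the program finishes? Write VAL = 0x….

[0] flags=1000 → (cmp)
[1] flags=1000 GE?F → skip
[2] flags=1000 LT?T → r2=0xd2
[3] flags=0010 → (cmp)
[4] flags=0010 PL?T → r2=0x99
[5] flags=0010 VS?F → skip
[6] flags=1000 → (cmp)
[7] flags=1000 CC?T → r1=0xa0
[8] flags=1000 VC?T → r0=0xb1
[9] flags=1000 LT?T → r2=0xbe

VAL = 0xbe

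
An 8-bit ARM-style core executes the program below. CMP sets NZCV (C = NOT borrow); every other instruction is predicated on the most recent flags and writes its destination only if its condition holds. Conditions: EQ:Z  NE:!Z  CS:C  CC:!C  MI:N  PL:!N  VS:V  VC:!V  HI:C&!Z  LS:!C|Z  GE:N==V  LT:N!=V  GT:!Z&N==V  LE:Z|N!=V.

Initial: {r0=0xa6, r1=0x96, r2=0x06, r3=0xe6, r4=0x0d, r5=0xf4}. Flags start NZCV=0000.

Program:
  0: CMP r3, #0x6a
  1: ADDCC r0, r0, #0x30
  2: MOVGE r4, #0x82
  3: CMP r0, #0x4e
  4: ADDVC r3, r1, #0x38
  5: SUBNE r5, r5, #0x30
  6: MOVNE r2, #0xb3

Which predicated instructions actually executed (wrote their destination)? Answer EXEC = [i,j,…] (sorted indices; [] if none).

[0] flags=0011 → (cmp)
[1] flags=0011 CC?F → skip
[2] flags=0011 GE?F → skip
[3] flags=0011 → (cmp)
[4] flags=0011 VC?F → skip
[5] flags=0011 NE?T → r5=0xc4
[6] flags=0011 NE?T → r2=0xb3

EXEC = [5,6]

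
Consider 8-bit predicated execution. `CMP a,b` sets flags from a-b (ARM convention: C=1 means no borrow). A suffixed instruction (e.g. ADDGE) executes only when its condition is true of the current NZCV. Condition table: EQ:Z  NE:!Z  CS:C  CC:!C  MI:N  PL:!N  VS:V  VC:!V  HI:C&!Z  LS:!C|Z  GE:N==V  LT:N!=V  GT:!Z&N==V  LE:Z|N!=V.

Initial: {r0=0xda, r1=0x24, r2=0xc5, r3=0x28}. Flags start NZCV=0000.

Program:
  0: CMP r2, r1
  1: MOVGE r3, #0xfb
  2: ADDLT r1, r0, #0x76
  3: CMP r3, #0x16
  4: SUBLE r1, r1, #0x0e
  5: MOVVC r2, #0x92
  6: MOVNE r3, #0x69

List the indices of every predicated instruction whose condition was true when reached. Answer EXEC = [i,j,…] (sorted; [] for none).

EXEC = [2,5,6]

0: ✓ CMP  NZCV=1010
1: · MOVGE
2: ✓ ADDLT  r1←0x50
3: ✓ CMP  NZCV=0010
4: · SUBLE
5: ✓ MOVVC  r2←0x92
6: ✓ MOVNE  r3←0x69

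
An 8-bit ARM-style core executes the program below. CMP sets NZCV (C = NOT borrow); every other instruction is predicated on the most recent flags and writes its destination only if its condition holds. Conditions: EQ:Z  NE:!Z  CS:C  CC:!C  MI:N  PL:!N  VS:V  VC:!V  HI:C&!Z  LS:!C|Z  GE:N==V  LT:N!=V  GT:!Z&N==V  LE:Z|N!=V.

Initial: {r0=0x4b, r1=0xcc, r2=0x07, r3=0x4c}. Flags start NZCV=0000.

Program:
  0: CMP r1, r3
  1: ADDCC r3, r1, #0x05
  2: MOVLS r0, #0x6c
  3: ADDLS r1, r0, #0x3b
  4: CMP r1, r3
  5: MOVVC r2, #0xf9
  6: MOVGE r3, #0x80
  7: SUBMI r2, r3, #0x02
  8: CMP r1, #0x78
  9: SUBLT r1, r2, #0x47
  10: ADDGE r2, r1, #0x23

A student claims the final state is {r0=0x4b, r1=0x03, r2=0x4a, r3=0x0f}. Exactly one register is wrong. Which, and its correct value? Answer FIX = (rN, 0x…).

0: ✓ CMP  NZCV=1010
1: · ADDCC
2: · MOVLS
3: · ADDLS
4: ✓ CMP  NZCV=1010
5: ✓ MOVVC  r2←0xf9
6: · MOVGE
7: ✓ SUBMI  r2←0x4a
8: ✓ CMP  NZCV=0011
9: ✓ SUBLT  r1←0x03
10: · ADDGE

FIX = (r3, 0x4c)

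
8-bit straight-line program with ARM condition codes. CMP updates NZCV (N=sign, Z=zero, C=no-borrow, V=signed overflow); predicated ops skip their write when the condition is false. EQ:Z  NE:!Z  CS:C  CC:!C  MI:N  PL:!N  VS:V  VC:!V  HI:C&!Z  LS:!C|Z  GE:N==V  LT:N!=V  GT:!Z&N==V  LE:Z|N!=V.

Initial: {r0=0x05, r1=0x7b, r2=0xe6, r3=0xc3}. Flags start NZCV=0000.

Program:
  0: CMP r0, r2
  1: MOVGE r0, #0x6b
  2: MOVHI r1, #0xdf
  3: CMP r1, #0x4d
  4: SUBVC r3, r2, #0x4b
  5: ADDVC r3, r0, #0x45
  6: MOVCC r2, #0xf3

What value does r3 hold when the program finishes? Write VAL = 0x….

0: ✓ CMP  NZCV=0000
1: ✓ MOVGE  r0←0x6b
2: · MOVHI
3: ✓ CMP  NZCV=0010
4: ✓ SUBVC  r3←0x9b
5: ✓ ADDVC  r3←0xb0
6: · MOVCC

VAL = 0xb0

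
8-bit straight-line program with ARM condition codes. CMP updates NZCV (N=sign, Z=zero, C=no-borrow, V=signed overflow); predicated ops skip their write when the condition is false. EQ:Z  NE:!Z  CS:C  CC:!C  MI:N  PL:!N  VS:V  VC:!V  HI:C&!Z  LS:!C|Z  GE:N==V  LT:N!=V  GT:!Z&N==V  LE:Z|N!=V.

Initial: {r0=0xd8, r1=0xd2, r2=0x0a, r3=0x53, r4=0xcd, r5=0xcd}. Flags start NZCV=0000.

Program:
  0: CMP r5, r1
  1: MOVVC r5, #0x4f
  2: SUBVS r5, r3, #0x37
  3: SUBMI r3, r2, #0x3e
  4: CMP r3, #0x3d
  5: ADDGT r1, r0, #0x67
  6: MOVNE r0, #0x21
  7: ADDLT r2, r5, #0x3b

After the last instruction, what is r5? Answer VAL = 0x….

VAL = 0x4f

[0] flags=1000 → (cmp)
[1] flags=1000 VC?T → r5=0x4f
[2] flags=1000 VS?F → skip
[3] flags=1000 MI?T → r3=0xcc
[4] flags=1010 → (cmp)
[5] flags=1010 GT?F → skip
[6] flags=1010 NE?T → r0=0x21
[7] flags=1010 LT?T → r2=0x8a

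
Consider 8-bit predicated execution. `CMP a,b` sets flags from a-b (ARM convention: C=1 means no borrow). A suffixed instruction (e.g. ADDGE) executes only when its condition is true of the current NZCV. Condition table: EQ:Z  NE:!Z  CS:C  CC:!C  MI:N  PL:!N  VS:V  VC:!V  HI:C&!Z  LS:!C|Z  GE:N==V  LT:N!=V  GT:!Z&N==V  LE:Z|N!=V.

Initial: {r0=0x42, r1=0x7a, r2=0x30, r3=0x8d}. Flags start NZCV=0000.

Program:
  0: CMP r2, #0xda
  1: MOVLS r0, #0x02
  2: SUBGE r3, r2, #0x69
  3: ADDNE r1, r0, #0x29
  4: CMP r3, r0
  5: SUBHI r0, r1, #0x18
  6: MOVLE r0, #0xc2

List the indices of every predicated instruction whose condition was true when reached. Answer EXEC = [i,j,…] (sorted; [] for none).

EXEC = [1,2,3,5,6]

[0] flags=0000 → (cmp)
[1] flags=0000 LS?T → r0=0x02
[2] flags=0000 GE?T → r3=0xc7
[3] flags=0000 NE?T → r1=0x2b
[4] flags=1010 → (cmp)
[5] flags=1010 HI?T → r0=0x13
[6] flags=1010 LE?T → r0=0xc2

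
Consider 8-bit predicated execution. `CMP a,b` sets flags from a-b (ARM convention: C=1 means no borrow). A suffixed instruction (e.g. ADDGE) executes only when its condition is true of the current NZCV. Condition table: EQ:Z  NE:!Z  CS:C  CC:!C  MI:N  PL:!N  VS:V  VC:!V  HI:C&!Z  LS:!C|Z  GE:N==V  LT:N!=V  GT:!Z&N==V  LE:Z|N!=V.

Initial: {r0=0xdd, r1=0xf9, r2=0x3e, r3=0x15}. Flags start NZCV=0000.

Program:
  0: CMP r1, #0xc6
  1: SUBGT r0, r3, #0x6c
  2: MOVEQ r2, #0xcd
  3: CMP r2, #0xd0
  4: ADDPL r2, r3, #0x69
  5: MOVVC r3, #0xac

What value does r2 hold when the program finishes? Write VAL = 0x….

VAL = 0x7e

[0] flags=0010 → (cmp)
[1] flags=0010 GT?T → r0=0xa9
[2] flags=0010 EQ?F → skip
[3] flags=0000 → (cmp)
[4] flags=0000 PL?T → r2=0x7e
[5] flags=0000 VC?T → r3=0xac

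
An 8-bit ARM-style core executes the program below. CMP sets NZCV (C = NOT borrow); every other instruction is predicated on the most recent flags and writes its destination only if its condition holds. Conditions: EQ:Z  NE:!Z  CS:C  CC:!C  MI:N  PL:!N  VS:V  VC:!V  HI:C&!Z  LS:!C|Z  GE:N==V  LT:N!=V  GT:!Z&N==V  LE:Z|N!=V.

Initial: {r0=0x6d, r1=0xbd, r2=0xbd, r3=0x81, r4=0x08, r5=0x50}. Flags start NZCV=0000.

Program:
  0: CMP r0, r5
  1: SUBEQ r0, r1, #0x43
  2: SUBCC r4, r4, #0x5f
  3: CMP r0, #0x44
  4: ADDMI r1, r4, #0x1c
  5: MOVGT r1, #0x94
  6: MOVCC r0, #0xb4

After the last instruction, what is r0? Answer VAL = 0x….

VAL = 0x6d

0: ✓ CMP  NZCV=0010
1: · SUBEQ
2: · SUBCC
3: ✓ CMP  NZCV=0010
4: · ADDMI
5: ✓ MOVGT  r1←0x94
6: · MOVCC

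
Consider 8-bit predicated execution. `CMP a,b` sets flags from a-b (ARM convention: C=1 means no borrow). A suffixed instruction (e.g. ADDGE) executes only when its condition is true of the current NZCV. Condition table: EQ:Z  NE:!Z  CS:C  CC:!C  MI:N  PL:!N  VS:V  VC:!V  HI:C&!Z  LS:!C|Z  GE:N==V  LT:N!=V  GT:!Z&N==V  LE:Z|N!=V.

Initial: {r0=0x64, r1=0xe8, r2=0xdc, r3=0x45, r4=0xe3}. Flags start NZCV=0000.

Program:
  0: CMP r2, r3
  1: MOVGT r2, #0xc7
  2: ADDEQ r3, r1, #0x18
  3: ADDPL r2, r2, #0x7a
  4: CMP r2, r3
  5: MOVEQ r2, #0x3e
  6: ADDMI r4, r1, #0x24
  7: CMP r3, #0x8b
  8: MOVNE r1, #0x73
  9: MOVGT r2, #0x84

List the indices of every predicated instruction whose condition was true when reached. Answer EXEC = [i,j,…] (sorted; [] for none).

EXEC = [6,8,9]

[0] flags=1010 → (cmp)
[1] flags=1010 GT?F → skip
[2] flags=1010 EQ?F → skip
[3] flags=1010 PL?F → skip
[4] flags=1010 → (cmp)
[5] flags=1010 EQ?F → skip
[6] flags=1010 MI?T → r4=0x0c
[7] flags=1001 → (cmp)
[8] flags=1001 NE?T → r1=0x73
[9] flags=1001 GT?T → r2=0x84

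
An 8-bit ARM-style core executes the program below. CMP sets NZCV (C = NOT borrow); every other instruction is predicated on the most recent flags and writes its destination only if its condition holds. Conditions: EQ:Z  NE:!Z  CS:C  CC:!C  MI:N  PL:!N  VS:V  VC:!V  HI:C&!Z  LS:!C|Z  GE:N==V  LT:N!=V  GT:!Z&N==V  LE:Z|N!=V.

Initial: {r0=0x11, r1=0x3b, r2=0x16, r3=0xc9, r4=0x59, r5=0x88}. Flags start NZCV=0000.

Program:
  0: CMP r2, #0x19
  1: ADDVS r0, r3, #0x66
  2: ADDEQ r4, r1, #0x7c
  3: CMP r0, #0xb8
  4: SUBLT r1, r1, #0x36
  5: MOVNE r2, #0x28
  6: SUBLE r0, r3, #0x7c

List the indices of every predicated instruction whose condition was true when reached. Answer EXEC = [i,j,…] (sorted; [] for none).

EXEC = [5]

[0] flags=1000 → (cmp)
[1] flags=1000 VS?F → skip
[2] flags=1000 EQ?F → skip
[3] flags=0000 → (cmp)
[4] flags=0000 LT?F → skip
[5] flags=0000 NE?T → r2=0x28
[6] flags=0000 LE?F → skip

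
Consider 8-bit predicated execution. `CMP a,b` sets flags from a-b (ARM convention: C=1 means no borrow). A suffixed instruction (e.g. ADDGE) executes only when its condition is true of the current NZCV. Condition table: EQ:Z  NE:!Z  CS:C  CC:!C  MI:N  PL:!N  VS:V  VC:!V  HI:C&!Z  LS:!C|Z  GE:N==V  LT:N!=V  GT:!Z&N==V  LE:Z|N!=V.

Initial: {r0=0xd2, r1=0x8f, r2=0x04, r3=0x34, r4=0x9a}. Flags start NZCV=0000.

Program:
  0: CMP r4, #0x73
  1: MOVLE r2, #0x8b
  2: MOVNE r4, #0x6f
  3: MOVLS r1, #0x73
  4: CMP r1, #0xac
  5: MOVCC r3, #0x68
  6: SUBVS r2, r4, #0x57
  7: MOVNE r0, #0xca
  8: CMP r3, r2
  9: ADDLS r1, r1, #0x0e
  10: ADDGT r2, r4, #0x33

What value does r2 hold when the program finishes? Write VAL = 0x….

[0] flags=0011 → (cmp)
[1] flags=0011 LE?T → r2=0x8b
[2] flags=0011 NE?T → r4=0x6f
[3] flags=0011 LS?F → skip
[4] flags=1000 → (cmp)
[5] flags=1000 CC?T → r3=0x68
[6] flags=1000 VS?F → skip
[7] flags=1000 NE?T → r0=0xca
[8] flags=1001 → (cmp)
[9] flags=1001 LS?T → r1=0x9d
[10] flags=1001 GT?T → r2=0xa2

VAL = 0xa2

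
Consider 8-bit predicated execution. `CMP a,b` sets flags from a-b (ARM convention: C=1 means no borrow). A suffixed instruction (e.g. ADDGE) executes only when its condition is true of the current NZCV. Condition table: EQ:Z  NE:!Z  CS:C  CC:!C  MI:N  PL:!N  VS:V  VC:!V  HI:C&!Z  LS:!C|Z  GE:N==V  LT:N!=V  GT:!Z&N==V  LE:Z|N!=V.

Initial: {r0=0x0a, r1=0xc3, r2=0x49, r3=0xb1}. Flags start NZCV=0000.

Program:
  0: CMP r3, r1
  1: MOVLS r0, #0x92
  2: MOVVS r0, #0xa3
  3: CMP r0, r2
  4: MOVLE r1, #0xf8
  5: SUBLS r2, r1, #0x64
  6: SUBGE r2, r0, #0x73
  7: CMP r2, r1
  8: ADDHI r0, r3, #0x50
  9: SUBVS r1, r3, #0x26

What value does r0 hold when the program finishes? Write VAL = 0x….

0: ✓ CMP  NZCV=1000
1: ✓ MOVLS  r0←0x92
2: · MOVVS
3: ✓ CMP  NZCV=0011
4: ✓ MOVLE  r1←0xf8
5: · SUBLS
6: · SUBGE
7: ✓ CMP  NZCV=0000
8: · ADDHI
9: · SUBVS

VAL = 0x92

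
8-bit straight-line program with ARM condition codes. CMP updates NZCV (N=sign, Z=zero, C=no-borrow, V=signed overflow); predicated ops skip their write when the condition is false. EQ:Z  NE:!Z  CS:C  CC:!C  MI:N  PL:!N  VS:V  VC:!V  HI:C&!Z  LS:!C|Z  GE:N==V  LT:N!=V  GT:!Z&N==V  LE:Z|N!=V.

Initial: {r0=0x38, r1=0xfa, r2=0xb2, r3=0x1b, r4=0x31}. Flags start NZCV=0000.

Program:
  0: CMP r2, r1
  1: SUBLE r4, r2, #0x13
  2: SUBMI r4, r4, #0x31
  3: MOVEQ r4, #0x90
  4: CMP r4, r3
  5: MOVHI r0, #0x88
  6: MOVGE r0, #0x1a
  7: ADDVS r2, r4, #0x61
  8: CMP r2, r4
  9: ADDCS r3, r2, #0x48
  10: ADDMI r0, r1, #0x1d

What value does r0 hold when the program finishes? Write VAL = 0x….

[0] flags=1000 → (cmp)
[1] flags=1000 LE?T → r4=0x9f
[2] flags=1000 MI?T → r4=0x6e
[3] flags=1000 EQ?F → skip
[4] flags=0010 → (cmp)
[5] flags=0010 HI?T → r0=0x88
[6] flags=0010 GE?T → r0=0x1a
[7] flags=0010 VS?F → skip
[8] flags=0011 → (cmp)
[9] flags=0011 CS?T → r3=0xfa
[10] flags=0011 MI?F → skip

VAL = 0x1a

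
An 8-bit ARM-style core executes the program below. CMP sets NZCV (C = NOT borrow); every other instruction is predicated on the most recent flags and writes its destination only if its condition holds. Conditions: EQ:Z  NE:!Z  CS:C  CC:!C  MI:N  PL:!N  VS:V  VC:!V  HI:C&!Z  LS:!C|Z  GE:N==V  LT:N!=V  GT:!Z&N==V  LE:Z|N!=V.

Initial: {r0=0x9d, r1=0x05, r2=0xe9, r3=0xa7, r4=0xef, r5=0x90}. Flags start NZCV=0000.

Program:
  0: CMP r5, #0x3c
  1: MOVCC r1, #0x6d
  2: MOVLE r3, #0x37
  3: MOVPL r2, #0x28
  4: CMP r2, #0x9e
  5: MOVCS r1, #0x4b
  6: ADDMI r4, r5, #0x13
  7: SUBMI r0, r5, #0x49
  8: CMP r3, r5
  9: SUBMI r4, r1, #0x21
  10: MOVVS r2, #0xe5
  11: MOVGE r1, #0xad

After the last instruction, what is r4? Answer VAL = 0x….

VAL = 0xe4

[0] flags=0011 → (cmp)
[1] flags=0011 CC?F → skip
[2] flags=0011 LE?T → r3=0x37
[3] flags=0011 PL?T → r2=0x28
[4] flags=1001 → (cmp)
[5] flags=1001 CS?F → skip
[6] flags=1001 MI?T → r4=0xa3
[7] flags=1001 MI?T → r0=0x47
[8] flags=1001 → (cmp)
[9] flags=1001 MI?T → r4=0xe4
[10] flags=1001 VS?T → r2=0xe5
[11] flags=1001 GE?T → r1=0xad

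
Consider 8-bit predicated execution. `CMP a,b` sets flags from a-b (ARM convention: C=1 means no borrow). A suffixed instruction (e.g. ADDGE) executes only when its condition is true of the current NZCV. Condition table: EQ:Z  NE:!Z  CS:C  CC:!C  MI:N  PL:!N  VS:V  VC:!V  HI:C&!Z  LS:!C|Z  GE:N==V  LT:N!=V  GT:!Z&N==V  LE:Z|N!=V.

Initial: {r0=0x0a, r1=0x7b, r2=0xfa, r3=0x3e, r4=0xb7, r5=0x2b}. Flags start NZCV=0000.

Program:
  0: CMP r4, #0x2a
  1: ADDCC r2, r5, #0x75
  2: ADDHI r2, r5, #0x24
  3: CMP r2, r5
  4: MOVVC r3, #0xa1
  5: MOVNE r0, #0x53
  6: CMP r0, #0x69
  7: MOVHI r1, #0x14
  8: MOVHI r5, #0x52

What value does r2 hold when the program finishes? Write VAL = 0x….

VAL = 0x4f

0: ✓ CMP  NZCV=1010
1: · ADDCC
2: ✓ ADDHI  r2←0x4f
3: ✓ CMP  NZCV=0010
4: ✓ MOVVC  r3←0xa1
5: ✓ MOVNE  r0←0x53
6: ✓ CMP  NZCV=1000
7: · MOVHI
8: · MOVHI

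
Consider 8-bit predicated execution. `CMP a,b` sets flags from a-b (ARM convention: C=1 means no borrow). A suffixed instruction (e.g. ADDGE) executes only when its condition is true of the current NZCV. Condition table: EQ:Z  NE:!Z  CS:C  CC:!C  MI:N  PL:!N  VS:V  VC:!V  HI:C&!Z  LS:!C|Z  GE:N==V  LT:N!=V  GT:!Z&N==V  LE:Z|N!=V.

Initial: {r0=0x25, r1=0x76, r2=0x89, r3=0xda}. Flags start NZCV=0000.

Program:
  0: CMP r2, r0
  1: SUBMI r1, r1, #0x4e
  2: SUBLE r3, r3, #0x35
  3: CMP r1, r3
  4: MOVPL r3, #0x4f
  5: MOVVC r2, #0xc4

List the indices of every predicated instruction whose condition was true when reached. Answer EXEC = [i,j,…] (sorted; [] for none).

0: ✓ CMP  NZCV=0011
1: · SUBMI
2: ✓ SUBLE  r3←0xa5
3: ✓ CMP  NZCV=1001
4: · MOVPL
5: · MOVVC

EXEC = [2]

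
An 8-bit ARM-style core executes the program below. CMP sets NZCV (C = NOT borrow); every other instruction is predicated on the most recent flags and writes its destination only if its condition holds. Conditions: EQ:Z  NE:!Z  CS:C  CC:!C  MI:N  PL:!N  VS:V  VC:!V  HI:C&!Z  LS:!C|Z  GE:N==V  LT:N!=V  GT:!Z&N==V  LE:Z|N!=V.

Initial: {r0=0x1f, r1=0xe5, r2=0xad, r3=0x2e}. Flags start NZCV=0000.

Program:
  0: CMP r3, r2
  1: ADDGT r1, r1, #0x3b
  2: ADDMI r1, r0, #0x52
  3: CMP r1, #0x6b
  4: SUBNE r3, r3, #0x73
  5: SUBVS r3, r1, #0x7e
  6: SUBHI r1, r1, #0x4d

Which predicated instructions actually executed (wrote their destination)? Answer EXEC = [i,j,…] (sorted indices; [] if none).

0: ✓ CMP  NZCV=1001
1: ✓ ADDGT  r1←0x20
2: ✓ ADDMI  r1←0x71
3: ✓ CMP  NZCV=0010
4: ✓ SUBNE  r3←0xbb
5: · SUBVS
6: ✓ SUBHI  r1←0x24

EXEC = [1,2,4,6]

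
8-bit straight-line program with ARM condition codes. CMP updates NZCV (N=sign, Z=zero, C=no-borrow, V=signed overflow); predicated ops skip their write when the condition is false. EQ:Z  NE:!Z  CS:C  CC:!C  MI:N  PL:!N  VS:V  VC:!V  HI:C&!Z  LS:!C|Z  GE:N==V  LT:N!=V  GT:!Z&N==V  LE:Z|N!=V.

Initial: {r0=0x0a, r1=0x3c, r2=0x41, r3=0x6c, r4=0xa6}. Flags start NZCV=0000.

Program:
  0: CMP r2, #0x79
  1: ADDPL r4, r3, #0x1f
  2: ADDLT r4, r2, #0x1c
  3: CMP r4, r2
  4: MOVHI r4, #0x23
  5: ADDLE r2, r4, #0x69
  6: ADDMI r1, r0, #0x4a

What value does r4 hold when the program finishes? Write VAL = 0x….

VAL = 0x23

0: ✓ CMP  NZCV=1000
1: · ADDPL
2: ✓ ADDLT  r4←0x5d
3: ✓ CMP  NZCV=0010
4: ✓ MOVHI  r4←0x23
5: · ADDLE
6: · ADDMI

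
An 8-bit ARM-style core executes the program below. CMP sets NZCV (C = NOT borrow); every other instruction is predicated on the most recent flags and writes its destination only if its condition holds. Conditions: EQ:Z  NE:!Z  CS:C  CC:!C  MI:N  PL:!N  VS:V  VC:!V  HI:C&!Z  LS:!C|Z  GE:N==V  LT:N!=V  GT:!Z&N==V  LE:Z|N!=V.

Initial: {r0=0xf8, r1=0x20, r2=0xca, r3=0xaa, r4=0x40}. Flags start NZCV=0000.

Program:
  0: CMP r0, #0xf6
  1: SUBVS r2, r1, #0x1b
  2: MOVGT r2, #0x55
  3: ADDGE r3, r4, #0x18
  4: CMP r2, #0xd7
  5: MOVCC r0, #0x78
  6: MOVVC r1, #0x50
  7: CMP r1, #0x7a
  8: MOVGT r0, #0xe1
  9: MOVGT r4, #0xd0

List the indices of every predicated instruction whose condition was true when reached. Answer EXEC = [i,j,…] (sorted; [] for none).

[0] flags=0010 → (cmp)
[1] flags=0010 VS?F → skip
[2] flags=0010 GT?T → r2=0x55
[3] flags=0010 GE?T → r3=0x58
[4] flags=0000 → (cmp)
[5] flags=0000 CC?T → r0=0x78
[6] flags=0000 VC?T → r1=0x50
[7] flags=1000 → (cmp)
[8] flags=1000 GT?F → skip
[9] flags=1000 GT?F → skip

EXEC = [2,3,5,6]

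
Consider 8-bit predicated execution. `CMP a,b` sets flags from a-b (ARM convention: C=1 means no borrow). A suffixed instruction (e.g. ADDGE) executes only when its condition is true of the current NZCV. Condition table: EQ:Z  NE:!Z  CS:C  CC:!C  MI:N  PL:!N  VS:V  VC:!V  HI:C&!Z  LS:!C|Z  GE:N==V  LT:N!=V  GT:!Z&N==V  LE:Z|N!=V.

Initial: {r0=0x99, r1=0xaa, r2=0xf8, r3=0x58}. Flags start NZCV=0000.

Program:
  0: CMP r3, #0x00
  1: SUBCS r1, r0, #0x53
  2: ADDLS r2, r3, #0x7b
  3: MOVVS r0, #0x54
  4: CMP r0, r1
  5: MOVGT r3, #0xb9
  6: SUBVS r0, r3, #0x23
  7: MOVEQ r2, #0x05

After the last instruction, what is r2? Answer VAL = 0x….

VAL = 0xf8

[0] flags=0010 → (cmp)
[1] flags=0010 CS?T → r1=0x46
[2] flags=0010 LS?F → skip
[3] flags=0010 VS?F → skip
[4] flags=0011 → (cmp)
[5] flags=0011 GT?F → skip
[6] flags=0011 VS?T → r0=0x35
[7] flags=0011 EQ?F → skip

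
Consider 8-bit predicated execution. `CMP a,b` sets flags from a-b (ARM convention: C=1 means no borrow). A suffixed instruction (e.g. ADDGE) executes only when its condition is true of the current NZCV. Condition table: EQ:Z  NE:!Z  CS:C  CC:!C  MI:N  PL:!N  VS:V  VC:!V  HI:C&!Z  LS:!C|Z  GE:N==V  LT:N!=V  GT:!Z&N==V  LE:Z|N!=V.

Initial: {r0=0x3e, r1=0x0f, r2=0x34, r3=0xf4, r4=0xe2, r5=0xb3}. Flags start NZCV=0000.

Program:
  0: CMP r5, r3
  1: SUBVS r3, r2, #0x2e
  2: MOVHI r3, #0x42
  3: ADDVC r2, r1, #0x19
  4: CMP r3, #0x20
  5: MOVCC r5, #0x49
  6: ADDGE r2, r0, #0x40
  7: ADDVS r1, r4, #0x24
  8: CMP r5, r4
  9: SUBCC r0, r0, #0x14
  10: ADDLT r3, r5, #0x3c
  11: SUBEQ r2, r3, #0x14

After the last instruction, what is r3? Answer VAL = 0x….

0: ✓ CMP  NZCV=1000
1: · SUBVS
2: · MOVHI
3: ✓ ADDVC  r2←0x28
4: ✓ CMP  NZCV=1010
5: · MOVCC
6: · ADDGE
7: · ADDVS
8: ✓ CMP  NZCV=1000
9: ✓ SUBCC  r0←0x2a
10: ✓ ADDLT  r3←0xef
11: · SUBEQ

VAL = 0xef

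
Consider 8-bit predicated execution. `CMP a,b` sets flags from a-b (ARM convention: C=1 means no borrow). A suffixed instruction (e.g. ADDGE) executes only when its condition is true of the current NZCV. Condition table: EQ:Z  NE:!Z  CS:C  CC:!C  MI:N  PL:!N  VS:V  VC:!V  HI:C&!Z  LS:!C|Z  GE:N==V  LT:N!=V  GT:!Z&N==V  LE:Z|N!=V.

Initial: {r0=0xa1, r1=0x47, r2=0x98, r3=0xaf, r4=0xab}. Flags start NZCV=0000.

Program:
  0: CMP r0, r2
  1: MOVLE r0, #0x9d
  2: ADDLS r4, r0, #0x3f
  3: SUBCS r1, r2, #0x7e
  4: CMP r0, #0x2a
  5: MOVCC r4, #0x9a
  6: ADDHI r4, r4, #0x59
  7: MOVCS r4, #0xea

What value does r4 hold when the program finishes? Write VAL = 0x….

VAL = 0xea

0: ✓ CMP  NZCV=0010
1: · MOVLE
2: · ADDLS
3: ✓ SUBCS  r1←0x1a
4: ✓ CMP  NZCV=0011
5: · MOVCC
6: ✓ ADDHI  r4←0x04
7: ✓ MOVCS  r4←0xea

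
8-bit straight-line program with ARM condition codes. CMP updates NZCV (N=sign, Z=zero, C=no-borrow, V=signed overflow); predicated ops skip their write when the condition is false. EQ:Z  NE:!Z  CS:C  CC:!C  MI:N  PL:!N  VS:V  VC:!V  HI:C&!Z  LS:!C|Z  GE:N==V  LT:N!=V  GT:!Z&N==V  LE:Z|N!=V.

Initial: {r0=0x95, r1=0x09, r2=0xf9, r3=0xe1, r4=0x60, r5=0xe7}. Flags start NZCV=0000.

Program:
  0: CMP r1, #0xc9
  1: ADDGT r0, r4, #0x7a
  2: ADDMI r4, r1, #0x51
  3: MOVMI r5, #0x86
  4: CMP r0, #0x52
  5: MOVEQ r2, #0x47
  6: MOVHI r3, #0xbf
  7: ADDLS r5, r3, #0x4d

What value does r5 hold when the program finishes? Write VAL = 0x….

0: ✓ CMP  NZCV=0000
1: ✓ ADDGT  r0←0xda
2: · ADDMI
3: · MOVMI
4: ✓ CMP  NZCV=1010
5: · MOVEQ
6: ✓ MOVHI  r3←0xbf
7: · ADDLS

VAL = 0xe7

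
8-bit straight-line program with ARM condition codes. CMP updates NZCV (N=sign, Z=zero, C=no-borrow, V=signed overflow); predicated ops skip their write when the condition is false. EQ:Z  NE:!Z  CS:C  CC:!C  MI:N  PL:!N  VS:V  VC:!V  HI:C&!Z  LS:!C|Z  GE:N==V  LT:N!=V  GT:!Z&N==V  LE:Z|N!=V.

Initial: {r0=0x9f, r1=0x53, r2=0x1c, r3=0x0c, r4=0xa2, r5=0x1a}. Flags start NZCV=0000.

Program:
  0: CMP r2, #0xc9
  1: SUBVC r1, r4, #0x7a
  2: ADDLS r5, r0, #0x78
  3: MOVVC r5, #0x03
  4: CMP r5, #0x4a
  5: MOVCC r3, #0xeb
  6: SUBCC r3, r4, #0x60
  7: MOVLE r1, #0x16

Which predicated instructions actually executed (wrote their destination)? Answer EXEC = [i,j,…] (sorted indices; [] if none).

[0] flags=0000 → (cmp)
[1] flags=0000 VC?T → r1=0x28
[2] flags=0000 LS?T → r5=0x17
[3] flags=0000 VC?T → r5=0x03
[4] flags=1000 → (cmp)
[5] flags=1000 CC?T → r3=0xeb
[6] flags=1000 CC?T → r3=0x42
[7] flags=1000 LE?T → r1=0x16

EXEC = [1,2,3,5,6,7]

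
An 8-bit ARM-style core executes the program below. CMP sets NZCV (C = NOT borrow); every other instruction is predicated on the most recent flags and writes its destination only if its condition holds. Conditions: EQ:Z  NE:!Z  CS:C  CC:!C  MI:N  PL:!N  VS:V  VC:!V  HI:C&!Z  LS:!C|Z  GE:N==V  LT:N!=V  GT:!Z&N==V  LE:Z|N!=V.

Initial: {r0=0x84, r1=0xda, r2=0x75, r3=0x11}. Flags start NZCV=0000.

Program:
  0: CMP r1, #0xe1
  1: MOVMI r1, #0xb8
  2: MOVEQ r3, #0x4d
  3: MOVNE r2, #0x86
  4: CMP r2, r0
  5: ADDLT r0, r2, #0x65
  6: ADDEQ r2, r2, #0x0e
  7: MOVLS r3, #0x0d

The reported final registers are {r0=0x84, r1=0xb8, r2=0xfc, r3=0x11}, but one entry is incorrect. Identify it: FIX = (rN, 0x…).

FIX = (r2, 0x86)

[0] flags=1000 → (cmp)
[1] flags=1000 MI?T → r1=0xb8
[2] flags=1000 EQ?F → skip
[3] flags=1000 NE?T → r2=0x86
[4] flags=0010 → (cmp)
[5] flags=0010 LT?F → skip
[6] flags=0010 EQ?F → skip
[7] flags=0010 LS?F → skip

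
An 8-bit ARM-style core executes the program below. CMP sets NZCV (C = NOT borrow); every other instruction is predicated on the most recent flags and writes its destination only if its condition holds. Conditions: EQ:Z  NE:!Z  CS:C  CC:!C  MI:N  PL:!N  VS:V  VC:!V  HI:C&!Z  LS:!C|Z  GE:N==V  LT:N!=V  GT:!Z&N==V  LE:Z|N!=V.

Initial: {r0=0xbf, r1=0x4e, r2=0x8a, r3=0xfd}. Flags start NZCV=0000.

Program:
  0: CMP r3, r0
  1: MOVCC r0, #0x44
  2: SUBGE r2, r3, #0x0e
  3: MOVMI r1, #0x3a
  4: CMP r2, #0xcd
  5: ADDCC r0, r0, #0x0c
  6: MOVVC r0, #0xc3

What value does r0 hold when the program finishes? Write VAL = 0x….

VAL = 0xc3

0: ✓ CMP  NZCV=0010
1: · MOVCC
2: ✓ SUBGE  r2←0xef
3: · MOVMI
4: ✓ CMP  NZCV=0010
5: · ADDCC
6: ✓ MOVVC  r0←0xc3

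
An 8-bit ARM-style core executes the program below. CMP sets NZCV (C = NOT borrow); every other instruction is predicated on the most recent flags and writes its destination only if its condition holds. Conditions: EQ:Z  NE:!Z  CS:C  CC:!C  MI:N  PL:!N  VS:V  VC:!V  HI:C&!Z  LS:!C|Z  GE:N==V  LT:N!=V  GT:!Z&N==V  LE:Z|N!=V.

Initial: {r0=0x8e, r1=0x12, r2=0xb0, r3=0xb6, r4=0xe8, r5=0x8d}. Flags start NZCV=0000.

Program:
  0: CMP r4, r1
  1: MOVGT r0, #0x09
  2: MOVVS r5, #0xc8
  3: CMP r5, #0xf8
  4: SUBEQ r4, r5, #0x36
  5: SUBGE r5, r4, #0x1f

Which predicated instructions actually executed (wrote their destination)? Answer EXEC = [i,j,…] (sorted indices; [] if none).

EXEC = []

0: ✓ CMP  NZCV=1010
1: · MOVGT
2: · MOVVS
3: ✓ CMP  NZCV=1000
4: · SUBEQ
5: · SUBGE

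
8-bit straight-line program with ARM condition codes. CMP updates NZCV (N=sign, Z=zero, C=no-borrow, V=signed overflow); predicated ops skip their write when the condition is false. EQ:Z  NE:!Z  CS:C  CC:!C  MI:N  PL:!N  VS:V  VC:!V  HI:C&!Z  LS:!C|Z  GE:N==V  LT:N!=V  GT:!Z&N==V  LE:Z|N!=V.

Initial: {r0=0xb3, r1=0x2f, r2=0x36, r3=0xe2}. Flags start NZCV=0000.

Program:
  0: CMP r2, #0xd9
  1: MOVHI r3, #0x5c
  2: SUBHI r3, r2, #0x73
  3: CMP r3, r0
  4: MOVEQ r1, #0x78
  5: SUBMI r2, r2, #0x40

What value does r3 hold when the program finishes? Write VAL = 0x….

[0] flags=0000 → (cmp)
[1] flags=0000 HI?F → skip
[2] flags=0000 HI?F → skip
[3] flags=0010 → (cmp)
[4] flags=0010 EQ?F → skip
[5] flags=0010 MI?F → skip

VAL = 0xe2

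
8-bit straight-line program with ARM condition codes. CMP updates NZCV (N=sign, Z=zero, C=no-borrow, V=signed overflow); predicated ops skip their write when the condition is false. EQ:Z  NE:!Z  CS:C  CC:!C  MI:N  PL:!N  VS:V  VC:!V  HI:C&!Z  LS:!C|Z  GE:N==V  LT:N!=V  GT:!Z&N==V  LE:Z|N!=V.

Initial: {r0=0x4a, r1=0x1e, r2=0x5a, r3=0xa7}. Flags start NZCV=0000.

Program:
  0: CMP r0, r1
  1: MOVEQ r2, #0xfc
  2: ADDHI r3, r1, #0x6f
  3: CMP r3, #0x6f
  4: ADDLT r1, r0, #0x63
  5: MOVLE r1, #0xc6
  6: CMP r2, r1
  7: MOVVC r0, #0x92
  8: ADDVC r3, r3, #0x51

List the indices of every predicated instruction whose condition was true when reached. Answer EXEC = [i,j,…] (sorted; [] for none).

EXEC = [2,4,5]

[0] flags=0010 → (cmp)
[1] flags=0010 EQ?F → skip
[2] flags=0010 HI?T → r3=0x8d
[3] flags=0011 → (cmp)
[4] flags=0011 LT?T → r1=0xad
[5] flags=0011 LE?T → r1=0xc6
[6] flags=1001 → (cmp)
[7] flags=1001 VC?F → skip
[8] flags=1001 VC?F → skip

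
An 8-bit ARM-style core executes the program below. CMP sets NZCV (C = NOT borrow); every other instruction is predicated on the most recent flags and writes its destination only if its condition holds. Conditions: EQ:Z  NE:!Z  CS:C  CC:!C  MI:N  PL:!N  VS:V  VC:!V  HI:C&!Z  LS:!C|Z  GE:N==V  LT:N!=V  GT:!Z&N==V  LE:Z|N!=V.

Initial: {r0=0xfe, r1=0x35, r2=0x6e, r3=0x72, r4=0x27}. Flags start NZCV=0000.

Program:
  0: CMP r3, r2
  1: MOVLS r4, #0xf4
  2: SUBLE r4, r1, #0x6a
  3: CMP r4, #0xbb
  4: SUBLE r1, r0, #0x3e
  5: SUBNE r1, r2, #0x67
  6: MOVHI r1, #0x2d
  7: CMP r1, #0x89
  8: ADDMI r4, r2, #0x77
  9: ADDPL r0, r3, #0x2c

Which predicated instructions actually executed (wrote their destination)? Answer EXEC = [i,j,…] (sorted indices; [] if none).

EXEC = [5,9]

[0] flags=0010 → (cmp)
[1] flags=0010 LS?F → skip
[2] flags=0010 LE?F → skip
[3] flags=0000 → (cmp)
[4] flags=0000 LE?F → skip
[5] flags=0000 NE?T → r1=0x07
[6] flags=0000 HI?F → skip
[7] flags=0000 → (cmp)
[8] flags=0000 MI?F → skip
[9] flags=0000 PL?T → r0=0x9e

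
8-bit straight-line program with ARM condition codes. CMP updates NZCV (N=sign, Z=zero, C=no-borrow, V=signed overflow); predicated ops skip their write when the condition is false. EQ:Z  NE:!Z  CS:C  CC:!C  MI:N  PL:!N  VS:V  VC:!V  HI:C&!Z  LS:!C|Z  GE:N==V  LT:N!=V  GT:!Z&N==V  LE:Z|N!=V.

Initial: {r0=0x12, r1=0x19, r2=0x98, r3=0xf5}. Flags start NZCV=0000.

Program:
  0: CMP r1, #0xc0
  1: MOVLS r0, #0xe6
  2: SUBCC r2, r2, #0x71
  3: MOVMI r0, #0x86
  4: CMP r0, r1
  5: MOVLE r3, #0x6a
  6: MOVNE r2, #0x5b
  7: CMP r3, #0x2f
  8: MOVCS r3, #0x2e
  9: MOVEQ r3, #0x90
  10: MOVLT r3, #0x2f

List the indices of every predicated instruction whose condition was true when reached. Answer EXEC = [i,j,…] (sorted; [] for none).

EXEC = [1,2,5,6,8]

0: ✓ CMP  NZCV=0000
1: ✓ MOVLS  r0←0xe6
2: ✓ SUBCC  r2←0x27
3: · MOVMI
4: ✓ CMP  NZCV=1010
5: ✓ MOVLE  r3←0x6a
6: ✓ MOVNE  r2←0x5b
7: ✓ CMP  NZCV=0010
8: ✓ MOVCS  r3←0x2e
9: · MOVEQ
10: · MOVLT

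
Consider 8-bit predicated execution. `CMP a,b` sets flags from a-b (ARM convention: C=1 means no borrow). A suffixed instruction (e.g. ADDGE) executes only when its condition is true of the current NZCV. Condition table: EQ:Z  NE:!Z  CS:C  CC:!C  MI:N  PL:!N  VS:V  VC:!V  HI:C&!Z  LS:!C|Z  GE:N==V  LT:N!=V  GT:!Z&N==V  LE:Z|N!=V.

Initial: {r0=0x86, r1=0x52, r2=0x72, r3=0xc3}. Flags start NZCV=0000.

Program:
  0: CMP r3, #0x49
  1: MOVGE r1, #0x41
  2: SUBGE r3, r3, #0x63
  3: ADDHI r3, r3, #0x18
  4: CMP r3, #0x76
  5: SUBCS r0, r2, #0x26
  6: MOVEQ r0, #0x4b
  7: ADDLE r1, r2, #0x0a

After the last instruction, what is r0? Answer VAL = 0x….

0: ✓ CMP  NZCV=0011
1: · MOVGE
2: · SUBGE
3: ✓ ADDHI  r3←0xdb
4: ✓ CMP  NZCV=0011
5: ✓ SUBCS  r0←0x4c
6: · MOVEQ
7: ✓ ADDLE  r1←0x7c

VAL = 0x4c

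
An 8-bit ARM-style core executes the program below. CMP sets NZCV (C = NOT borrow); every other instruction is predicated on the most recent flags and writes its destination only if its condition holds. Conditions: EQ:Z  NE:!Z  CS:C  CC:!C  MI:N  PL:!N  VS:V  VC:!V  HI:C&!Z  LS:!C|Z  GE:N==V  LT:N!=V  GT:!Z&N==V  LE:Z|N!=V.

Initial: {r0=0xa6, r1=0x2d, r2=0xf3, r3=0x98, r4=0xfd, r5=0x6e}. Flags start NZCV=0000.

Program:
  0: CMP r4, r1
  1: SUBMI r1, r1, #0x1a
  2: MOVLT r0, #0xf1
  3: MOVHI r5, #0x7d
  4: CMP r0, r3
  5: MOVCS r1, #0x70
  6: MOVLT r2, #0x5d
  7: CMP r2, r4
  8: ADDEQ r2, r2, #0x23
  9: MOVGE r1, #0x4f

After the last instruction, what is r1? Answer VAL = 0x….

VAL = 0x70

0: ✓ CMP  NZCV=1010
1: ✓ SUBMI  r1←0x13
2: ✓ MOVLT  r0←0xf1
3: ✓ MOVHI  r5←0x7d
4: ✓ CMP  NZCV=0010
5: ✓ MOVCS  r1←0x70
6: · MOVLT
7: ✓ CMP  NZCV=1000
8: · ADDEQ
9: · MOVGE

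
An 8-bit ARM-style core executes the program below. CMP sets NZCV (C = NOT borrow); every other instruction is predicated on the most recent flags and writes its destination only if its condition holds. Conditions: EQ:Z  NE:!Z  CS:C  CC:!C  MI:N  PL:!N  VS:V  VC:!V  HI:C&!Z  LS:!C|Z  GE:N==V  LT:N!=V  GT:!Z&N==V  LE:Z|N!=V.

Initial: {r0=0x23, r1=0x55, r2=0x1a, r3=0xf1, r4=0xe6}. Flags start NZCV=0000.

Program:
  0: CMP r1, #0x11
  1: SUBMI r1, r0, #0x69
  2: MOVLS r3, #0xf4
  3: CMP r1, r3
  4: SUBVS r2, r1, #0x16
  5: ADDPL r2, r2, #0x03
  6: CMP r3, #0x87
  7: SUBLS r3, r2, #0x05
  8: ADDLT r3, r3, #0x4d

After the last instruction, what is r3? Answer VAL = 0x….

0: ✓ CMP  NZCV=0010
1: · SUBMI
2: · MOVLS
3: ✓ CMP  NZCV=0000
4: · SUBVS
5: ✓ ADDPL  r2←0x1d
6: ✓ CMP  NZCV=0010
7: · SUBLS
8: · ADDLT

VAL = 0xf1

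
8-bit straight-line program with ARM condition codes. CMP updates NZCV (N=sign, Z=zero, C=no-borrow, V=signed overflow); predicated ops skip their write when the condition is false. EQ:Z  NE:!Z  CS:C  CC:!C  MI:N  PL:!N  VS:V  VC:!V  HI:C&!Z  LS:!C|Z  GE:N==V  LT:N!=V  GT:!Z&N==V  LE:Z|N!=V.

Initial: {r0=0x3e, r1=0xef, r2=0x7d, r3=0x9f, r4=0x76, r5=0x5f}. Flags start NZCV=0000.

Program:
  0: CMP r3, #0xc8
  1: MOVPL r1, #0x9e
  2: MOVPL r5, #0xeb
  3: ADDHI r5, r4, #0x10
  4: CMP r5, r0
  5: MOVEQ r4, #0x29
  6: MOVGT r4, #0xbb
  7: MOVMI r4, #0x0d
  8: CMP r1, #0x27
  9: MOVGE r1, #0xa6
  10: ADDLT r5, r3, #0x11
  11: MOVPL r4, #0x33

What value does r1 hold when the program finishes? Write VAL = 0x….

VAL = 0xef

0: ✓ CMP  NZCV=1000
1: · MOVPL
2: · MOVPL
3: · ADDHI
4: ✓ CMP  NZCV=0010
5: · MOVEQ
6: ✓ MOVGT  r4←0xbb
7: · MOVMI
8: ✓ CMP  NZCV=1010
9: · MOVGE
10: ✓ ADDLT  r5←0xb0
11: · MOVPL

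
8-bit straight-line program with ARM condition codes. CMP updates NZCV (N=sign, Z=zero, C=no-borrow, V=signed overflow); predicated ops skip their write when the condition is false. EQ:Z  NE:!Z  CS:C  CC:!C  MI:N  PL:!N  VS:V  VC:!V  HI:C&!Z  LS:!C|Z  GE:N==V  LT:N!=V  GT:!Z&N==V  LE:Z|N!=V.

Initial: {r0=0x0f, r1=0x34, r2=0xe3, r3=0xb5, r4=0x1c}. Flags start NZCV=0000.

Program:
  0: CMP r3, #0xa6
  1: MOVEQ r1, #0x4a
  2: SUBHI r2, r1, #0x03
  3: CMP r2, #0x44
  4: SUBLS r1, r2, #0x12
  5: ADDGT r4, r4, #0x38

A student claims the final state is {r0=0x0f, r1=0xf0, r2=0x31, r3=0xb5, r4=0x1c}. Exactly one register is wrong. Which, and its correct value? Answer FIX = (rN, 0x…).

0: ✓ CMP  NZCV=0010
1: · MOVEQ
2: ✓ SUBHI  r2←0x31
3: ✓ CMP  NZCV=1000
4: ✓ SUBLS  r1←0x1f
5: · ADDGT

FIX = (r1, 0x1f)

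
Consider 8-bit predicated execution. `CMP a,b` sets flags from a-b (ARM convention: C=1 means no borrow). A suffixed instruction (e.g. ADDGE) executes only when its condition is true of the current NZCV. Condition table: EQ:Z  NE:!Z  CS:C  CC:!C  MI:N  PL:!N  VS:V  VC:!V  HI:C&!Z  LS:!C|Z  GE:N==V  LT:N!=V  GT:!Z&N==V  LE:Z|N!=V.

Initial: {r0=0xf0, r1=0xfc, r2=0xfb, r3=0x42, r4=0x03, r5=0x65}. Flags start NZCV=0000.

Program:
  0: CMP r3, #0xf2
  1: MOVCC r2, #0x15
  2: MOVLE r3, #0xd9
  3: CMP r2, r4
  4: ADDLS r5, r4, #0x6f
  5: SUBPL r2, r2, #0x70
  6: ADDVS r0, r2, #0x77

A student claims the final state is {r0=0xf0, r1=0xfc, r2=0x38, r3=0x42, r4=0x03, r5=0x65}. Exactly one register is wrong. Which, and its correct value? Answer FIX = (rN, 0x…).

[0] flags=0000 → (cmp)
[1] flags=0000 CC?T → r2=0x15
[2] flags=0000 LE?F → skip
[3] flags=0010 → (cmp)
[4] flags=0010 LS?F → skip
[5] flags=0010 PL?T → r2=0xa5
[6] flags=0010 VS?F → skip

FIX = (r2, 0xa5)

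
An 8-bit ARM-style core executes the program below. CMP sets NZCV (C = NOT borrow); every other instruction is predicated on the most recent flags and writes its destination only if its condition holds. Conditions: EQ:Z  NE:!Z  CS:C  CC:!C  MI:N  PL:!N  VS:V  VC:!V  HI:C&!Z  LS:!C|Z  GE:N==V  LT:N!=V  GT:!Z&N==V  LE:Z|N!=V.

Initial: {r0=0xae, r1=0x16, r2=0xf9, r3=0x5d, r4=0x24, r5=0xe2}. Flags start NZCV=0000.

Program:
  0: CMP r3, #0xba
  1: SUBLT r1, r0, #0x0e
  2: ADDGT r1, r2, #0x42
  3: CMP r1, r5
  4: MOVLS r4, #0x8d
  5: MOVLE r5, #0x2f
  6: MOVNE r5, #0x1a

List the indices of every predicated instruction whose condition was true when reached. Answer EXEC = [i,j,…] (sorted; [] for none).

[0] flags=1001 → (cmp)
[1] flags=1001 LT?F → skip
[2] flags=1001 GT?T → r1=0x3b
[3] flags=0000 → (cmp)
[4] flags=0000 LS?T → r4=0x8d
[5] flags=0000 LE?F → skip
[6] flags=0000 NE?T → r5=0x1a

EXEC = [2,4,6]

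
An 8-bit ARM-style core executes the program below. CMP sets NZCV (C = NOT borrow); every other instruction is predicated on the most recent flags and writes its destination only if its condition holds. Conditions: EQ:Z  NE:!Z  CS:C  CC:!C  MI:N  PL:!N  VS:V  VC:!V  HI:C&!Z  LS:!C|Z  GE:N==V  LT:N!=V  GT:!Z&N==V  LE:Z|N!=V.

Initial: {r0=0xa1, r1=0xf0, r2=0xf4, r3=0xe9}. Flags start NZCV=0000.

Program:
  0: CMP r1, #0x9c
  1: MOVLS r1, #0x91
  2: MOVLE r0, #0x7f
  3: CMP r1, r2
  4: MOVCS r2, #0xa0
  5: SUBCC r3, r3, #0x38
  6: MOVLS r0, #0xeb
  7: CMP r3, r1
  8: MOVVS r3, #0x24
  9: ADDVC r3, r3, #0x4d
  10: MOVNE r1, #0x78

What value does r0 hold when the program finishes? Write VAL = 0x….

0: ✓ CMP  NZCV=0010
1: · MOVLS
2: · MOVLE
3: ✓ CMP  NZCV=1000
4: · MOVCS
5: ✓ SUBCC  r3←0xb1
6: ✓ MOVLS  r0←0xeb
7: ✓ CMP  NZCV=1000
8: · MOVVS
9: ✓ ADDVC  r3←0xfe
10: ✓ MOVNE  r1←0x78

VAL = 0xeb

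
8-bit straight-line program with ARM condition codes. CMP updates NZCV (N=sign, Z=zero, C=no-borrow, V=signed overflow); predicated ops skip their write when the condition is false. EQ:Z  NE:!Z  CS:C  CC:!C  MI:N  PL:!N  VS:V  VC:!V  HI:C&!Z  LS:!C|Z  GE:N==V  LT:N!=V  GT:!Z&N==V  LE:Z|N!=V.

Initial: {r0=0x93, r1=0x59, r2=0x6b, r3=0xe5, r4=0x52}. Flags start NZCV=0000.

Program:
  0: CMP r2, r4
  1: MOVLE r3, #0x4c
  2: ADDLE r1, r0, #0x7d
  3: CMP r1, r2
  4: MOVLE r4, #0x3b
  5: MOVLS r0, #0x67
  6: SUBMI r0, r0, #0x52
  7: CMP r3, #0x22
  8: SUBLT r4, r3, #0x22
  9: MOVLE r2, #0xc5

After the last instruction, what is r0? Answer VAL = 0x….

[0] flags=0010 → (cmp)
[1] flags=0010 LE?F → skip
[2] flags=0010 LE?F → skip
[3] flags=1000 → (cmp)
[4] flags=1000 LE?T → r4=0x3b
[5] flags=1000 LS?T → r0=0x67
[6] flags=1000 MI?T → r0=0x15
[7] flags=1010 → (cmp)
[8] flags=1010 LT?T → r4=0xc3
[9] flags=1010 LE?T → r2=0xc5

VAL = 0x15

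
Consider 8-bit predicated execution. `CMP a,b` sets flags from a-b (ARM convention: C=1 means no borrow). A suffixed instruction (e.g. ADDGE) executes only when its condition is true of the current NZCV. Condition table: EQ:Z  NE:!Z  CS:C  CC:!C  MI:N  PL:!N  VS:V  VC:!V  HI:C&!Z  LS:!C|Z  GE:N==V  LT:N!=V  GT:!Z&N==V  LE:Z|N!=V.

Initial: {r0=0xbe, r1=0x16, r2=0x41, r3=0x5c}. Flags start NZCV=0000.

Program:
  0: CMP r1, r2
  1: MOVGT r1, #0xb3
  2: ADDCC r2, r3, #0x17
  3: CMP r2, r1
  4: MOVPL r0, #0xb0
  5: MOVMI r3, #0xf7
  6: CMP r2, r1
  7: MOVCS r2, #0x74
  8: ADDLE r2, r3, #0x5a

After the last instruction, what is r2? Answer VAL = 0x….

VAL = 0x74

0: ✓ CMP  NZCV=1000
1: · MOVGT
2: ✓ ADDCC  r2←0x73
3: ✓ CMP  NZCV=0010
4: ✓ MOVPL  r0←0xb0
5: · MOVMI
6: ✓ CMP  NZCV=0010
7: ✓ MOVCS  r2←0x74
8: · ADDLE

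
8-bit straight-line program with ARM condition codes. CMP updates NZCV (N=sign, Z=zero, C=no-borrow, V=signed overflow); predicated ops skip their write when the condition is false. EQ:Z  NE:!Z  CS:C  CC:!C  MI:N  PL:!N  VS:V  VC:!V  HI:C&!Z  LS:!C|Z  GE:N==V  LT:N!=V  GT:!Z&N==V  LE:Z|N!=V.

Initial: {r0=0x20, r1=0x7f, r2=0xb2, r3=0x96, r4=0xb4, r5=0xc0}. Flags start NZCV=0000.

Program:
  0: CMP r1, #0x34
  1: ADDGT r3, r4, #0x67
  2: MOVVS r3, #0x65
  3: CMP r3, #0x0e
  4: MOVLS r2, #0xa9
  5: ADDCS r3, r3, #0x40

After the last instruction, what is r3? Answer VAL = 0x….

[0] flags=0010 → (cmp)
[1] flags=0010 GT?T → r3=0x1b
[2] flags=0010 VS?F → skip
[3] flags=0010 → (cmp)
[4] flags=0010 LS?F → skip
[5] flags=0010 CS?T → r3=0x5b

VAL = 0x5b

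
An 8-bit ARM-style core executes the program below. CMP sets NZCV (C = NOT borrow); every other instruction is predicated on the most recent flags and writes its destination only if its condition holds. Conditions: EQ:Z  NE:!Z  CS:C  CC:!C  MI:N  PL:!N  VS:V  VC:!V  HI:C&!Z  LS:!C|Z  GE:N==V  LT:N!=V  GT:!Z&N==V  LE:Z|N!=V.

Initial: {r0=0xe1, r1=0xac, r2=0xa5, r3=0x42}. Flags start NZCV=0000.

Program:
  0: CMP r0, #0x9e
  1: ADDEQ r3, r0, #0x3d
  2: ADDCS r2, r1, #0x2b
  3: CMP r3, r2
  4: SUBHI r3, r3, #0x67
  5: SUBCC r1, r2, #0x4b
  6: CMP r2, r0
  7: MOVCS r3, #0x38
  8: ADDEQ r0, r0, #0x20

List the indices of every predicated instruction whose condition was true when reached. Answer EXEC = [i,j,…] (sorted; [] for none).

[0] flags=0010 → (cmp)
[1] flags=0010 EQ?F → skip
[2] flags=0010 CS?T → r2=0xd7
[3] flags=0000 → (cmp)
[4] flags=0000 HI?F → skip
[5] flags=0000 CC?T → r1=0x8c
[6] flags=1000 → (cmp)
[7] flags=1000 CS?F → skip
[8] flags=1000 EQ?F → skip

EXEC = [2,5]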